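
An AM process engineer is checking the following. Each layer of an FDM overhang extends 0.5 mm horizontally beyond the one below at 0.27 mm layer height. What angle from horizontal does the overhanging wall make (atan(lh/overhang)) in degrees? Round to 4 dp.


angle = atan(0.27/0.5) = 28.369 degrees


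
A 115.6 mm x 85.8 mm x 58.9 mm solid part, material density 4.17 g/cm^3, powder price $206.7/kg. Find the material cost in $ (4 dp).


V = 115.6 * 85.8 * 58.9 = 584198.472 mm^3 = 584.198472 cm^3
Mass = 584.198472 * 4.17 / 1000 = 2.43610763 kg
Cost = 2.43610763 * 206.7 = 503.5434 $


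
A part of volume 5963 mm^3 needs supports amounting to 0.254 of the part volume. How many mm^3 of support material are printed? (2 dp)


V_support = 5963 * 0.254 = 1514.6 mm^3


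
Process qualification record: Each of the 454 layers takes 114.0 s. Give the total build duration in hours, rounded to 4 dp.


t = 454 * 114.0 / 3600 = 14.3767 hrs


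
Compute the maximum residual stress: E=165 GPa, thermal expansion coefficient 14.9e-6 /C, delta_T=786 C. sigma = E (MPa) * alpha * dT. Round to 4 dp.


sigma = 165*1000 * 14.9e-6 * 786 = 1932.381 MPa


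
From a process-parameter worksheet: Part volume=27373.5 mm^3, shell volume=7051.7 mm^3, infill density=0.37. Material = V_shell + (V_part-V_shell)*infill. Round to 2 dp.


V_infill = (27373.5 - 7051.7) * 0.37 = 7519.07
V_total = 7051.7 + 7519.07 = 14570.77 mm^3


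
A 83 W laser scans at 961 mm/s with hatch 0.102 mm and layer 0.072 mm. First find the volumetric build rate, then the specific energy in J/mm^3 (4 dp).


Build rate = 961 * 0.102 * 0.072 = 7.057584 mm^3/s
SE = 83 / 7.057584 = 11.7604 J/mm^3


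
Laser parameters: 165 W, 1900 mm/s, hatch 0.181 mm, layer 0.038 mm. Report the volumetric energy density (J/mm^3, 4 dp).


E = 165 / (1900*0.181*0.038) = 12.6261 J/mm^3


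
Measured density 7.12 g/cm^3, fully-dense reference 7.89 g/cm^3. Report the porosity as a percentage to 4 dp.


Porosity = (1-7.12/7.89)*100 = 9.7592 %


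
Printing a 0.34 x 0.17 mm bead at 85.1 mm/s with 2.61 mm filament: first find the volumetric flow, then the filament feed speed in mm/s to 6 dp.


Q = 0.34 * 0.17 * 85.1 = 4.91878 mm^3/s
A_fil = pi*(2.61/2)^2 = 5.35021083 mm^2
v_feed = 4.91878 / 5.35021083 = 0.919362 mm/s


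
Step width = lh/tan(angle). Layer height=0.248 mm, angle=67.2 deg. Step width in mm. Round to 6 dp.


step = 0.248 / tan(67.2) = 0.10425 mm


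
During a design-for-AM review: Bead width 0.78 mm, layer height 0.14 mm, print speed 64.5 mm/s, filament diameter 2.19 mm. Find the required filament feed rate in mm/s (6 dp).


Q = 0.78 * 0.14 * 64.5 = 7.0434 mm^3/s
A_fil = pi*(2.19/2)^2 = 3.76684813 mm^2
v_feed = 7.0434 / 3.76684813 = 1.869839 mm/s


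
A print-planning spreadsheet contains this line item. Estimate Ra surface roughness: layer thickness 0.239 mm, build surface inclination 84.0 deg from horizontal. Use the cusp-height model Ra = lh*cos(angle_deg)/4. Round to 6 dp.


Ra = 0.239 * cos(84.0) / 4 = 0.006246 mm


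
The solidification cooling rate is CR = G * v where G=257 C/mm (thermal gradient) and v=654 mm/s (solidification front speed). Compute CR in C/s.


CR = 257 * 654 = 168078 C/s


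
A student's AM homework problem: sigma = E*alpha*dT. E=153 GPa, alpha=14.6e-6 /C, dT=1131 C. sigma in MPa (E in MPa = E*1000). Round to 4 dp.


sigma = 153*1000 * 14.6e-6 * 1131 = 2526.4278 MPa


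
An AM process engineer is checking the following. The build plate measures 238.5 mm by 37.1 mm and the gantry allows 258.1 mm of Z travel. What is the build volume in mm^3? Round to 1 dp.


V = 238.5 * 37.1 * 258.1 = 2283759.1 mm^3


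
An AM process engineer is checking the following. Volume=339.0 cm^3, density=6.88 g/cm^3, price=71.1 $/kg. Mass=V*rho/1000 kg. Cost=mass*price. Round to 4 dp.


Mass = 339.0*6.88/1000 = 2.33232 kg
Cost = 2.33232 * 71.1 = 165.828 $


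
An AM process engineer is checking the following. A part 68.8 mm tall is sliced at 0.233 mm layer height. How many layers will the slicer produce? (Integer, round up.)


Layers = ceil(68.8/0.233) = 296


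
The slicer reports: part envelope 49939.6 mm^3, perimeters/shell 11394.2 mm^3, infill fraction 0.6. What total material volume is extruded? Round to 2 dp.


V_infill = (49939.6 - 11394.2) * 0.6 = 23127.24
V_total = 11394.2 + 23127.24 = 34521.44 mm^3


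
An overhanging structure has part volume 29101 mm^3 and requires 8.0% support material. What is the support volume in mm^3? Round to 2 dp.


V_support = 29101 * 0.08 = 2328.08 mm^3


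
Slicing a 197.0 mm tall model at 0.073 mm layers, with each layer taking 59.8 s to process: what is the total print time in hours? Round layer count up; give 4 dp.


Layers = ceil(197.0/0.073) = 2699
t = 2699 * 59.8 / 3600 = 44.8334 hrs


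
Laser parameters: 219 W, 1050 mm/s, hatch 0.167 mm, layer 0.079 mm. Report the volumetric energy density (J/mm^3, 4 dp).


E = 219 / (1050*0.167*0.079) = 15.8092 J/mm^3


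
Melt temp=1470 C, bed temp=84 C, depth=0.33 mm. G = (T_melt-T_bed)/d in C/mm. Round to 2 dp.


G = (1470-84)/0.33 = 4200.0 C/mm


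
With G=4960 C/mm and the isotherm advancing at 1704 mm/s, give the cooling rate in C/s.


CR = 4960 * 1704 = 8451840 C/s


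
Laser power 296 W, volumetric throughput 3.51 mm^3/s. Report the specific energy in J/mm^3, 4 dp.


SE = 296 / 3.51 = 84.3305 J/mm^3


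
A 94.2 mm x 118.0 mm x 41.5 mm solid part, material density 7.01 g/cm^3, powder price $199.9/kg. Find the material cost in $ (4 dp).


V = 94.2 * 118.0 * 41.5 = 461297.4 mm^3 = 461.2974 cm^3
Mass = 461.2974 * 7.01 / 1000 = 3.23369477 kg
Cost = 3.23369477 * 199.9 = 646.4156 $


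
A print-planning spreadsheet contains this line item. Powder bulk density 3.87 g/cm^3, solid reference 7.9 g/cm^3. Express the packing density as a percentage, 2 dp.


Packing = (3.87/7.9)*100 = 48.99 %


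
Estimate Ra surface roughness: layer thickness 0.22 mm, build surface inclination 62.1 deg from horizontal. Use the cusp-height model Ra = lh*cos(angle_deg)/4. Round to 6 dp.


Ra = 0.22 * cos(62.1) / 4 = 0.025736 mm


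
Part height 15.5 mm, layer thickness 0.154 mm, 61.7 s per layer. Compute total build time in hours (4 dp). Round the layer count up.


Layers = ceil(15.5/0.154) = 101
t = 101 * 61.7 / 3600 = 1.731 hrs


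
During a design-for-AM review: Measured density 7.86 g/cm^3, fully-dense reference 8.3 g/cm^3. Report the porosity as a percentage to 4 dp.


Porosity = (1-7.86/8.3)*100 = 5.3012 %


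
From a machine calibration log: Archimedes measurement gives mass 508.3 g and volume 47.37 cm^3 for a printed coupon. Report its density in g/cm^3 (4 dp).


rho = 508.3 / 47.37 = 10.7304 g/cm^3


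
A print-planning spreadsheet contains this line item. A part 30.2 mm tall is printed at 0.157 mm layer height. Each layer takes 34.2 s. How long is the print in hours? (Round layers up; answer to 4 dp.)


Layers = ceil(30.2/0.157) = 193
t = 193 * 34.2 / 3600 = 1.8335 hrs


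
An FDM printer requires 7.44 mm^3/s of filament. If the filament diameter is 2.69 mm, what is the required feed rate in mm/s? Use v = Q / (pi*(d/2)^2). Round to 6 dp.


A = pi*(2.69/2)^2 = 5.68322
v = 7.44 / 5.68322 = 1.309117 mm/s


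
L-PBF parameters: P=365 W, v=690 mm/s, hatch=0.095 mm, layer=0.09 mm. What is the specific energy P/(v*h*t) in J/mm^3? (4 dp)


Build rate = 690 * 0.095 * 0.09 = 5.8995 mm^3/s
SE = 365 / 5.8995 = 61.8696 J/mm^3


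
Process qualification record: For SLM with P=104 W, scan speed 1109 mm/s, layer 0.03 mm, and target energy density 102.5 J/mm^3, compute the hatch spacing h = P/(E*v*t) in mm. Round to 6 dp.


h = 104 / (102.5*1109*0.03) = 0.030497 mm


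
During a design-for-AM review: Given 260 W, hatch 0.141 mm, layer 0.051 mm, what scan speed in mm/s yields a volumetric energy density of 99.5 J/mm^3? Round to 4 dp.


v = 260 / (99.5*0.141*0.051) = 363.38 mm/s


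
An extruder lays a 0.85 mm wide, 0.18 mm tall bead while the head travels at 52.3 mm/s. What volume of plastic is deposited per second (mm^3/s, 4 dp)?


Rate = 0.85 * 0.18 * 52.3 = 8.0019 mm^3/s


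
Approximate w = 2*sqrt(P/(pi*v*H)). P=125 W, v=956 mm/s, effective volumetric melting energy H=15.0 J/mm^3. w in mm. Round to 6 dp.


w = 2*sqrt(125/(pi*956*15.0)) = 0.10535 mm


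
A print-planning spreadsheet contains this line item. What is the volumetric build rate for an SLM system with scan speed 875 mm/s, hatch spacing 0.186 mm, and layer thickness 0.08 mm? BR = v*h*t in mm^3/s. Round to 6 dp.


Rate = 875 * 0.186 * 0.08 = 13.02 mm^3/s


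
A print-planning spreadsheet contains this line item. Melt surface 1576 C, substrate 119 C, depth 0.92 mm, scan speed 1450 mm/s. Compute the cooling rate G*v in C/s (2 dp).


G = (1576-119)/0.92 = 1583.69565217 C/mm
CR = 1583.69565217 * 1450 = 2296358.7 C/s


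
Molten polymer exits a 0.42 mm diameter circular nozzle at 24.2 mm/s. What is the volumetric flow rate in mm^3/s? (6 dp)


A = pi*(0.42/2)^2 = 0.13854424 mm^2
Q = 0.13854424 * 24.2 = 3.352771 mm^3/s


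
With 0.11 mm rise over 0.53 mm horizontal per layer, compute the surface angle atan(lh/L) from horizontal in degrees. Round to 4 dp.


angle = atan(0.11/0.53) = 11.7251 degrees


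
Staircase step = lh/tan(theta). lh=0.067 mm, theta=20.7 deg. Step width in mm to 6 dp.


step = 0.067 / tan(20.7) = 0.17731 mm


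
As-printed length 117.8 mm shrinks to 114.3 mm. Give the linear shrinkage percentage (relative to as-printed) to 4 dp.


Shrinkage = ((117.8-114.3)/117.8)*100 = 2.9711 %


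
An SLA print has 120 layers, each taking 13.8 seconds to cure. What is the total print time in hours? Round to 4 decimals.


t = 120 * 13.8 / 3600 = 0.46 hrs


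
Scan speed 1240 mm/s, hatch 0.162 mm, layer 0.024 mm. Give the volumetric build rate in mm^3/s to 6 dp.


Rate = 1240 * 0.162 * 0.024 = 4.82112 mm^3/s


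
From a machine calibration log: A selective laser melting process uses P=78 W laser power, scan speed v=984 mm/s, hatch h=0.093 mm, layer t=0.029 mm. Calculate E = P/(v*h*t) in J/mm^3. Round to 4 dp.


E = 78 / (984*0.093*0.029) = 29.3913 J/mm^3


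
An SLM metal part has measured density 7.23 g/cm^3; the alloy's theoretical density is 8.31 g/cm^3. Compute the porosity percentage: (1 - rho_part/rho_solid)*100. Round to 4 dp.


Porosity = (1-7.23/8.31)*100 = 12.9964 %


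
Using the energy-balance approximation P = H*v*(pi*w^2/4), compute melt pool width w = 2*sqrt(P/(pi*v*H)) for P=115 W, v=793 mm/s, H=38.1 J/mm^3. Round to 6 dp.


w = 2*sqrt(115/(pi*793*38.1)) = 0.069615 mm


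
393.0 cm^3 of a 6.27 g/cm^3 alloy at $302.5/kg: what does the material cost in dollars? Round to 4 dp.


Mass = 393.0*6.27/1000 = 2.46411 kg
Cost = 2.46411 * 302.5 = 745.3933 $


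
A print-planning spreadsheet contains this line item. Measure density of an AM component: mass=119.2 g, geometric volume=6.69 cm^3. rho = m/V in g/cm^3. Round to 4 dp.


rho = 119.2 / 6.69 = 17.8176 g/cm^3


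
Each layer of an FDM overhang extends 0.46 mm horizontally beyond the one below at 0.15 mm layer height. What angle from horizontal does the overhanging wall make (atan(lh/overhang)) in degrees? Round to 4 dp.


angle = atan(0.15/0.46) = 18.0605 degrees


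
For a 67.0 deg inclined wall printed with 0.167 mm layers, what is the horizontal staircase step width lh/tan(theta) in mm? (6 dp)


step = 0.167 / tan(67.0) = 0.070887 mm


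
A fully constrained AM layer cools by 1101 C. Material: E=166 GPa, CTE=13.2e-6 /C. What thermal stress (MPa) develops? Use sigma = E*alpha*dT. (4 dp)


sigma = 166*1000 * 13.2e-6 * 1101 = 2412.5112 MPa


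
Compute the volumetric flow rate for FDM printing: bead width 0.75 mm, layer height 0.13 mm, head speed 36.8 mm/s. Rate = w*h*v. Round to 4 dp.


Rate = 0.75 * 0.13 * 36.8 = 3.588 mm^3/s


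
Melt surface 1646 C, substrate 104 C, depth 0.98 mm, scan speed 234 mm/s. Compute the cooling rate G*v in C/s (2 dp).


G = (1646-104)/0.98 = 1573.46938776 C/mm
CR = 1573.46938776 * 234 = 368191.84 C/s


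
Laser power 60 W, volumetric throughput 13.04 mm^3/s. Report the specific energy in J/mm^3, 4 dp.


SE = 60 / 13.04 = 4.6012 J/mm^3


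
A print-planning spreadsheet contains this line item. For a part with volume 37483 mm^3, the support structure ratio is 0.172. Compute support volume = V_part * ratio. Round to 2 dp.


V_support = 37483 * 0.172 = 6447.08 mm^3


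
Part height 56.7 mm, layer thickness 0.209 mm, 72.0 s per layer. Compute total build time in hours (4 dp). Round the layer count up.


Layers = ceil(56.7/0.209) = 272
t = 272 * 72.0 / 3600 = 5.44 hrs


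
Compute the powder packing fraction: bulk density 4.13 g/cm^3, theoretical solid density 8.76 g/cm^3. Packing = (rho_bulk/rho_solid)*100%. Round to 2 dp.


Packing = (4.13/8.76)*100 = 47.15 %


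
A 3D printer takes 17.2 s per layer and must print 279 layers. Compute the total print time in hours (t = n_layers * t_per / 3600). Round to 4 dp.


t = 279 * 17.2 / 3600 = 1.333 hrs


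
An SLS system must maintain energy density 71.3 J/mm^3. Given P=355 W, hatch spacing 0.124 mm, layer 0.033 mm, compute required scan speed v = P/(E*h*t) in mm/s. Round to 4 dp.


v = 355 / (71.3*0.124*0.033) = 1216.7552 mm/s


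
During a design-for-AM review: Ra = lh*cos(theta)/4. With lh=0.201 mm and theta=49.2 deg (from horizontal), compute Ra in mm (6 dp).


Ra = 0.201 * cos(49.2) / 4 = 0.032834 mm


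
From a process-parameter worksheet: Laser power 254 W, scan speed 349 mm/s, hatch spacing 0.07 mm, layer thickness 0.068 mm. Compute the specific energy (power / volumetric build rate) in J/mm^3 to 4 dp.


Build rate = 349 * 0.07 * 0.068 = 1.66124 mm^3/s
SE = 254 / 1.66124 = 152.8978 J/mm^3


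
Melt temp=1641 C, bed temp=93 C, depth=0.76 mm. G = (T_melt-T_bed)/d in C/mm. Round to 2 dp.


G = (1641-93)/0.76 = 2036.84 C/mm


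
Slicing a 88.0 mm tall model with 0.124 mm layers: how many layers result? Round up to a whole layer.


Layers = ceil(88.0/0.124) = 710


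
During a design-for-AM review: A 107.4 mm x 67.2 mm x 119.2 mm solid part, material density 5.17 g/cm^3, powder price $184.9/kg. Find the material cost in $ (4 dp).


V = 107.4 * 67.2 * 119.2 = 860299.776 mm^3 = 860.299776 cm^3
Mass = 860.299776 * 5.17 / 1000 = 4.44774984 kg
Cost = 4.44774984 * 184.9 = 822.3889 $


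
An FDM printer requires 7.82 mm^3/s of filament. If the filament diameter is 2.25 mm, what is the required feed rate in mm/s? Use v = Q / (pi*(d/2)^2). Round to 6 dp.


A = pi*(2.25/2)^2 = 3.976078
v = 7.82 / 3.976078 = 1.966762 mm/s


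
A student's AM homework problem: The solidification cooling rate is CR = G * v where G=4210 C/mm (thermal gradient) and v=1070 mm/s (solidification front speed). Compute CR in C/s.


CR = 4210 * 1070 = 4504700 C/s


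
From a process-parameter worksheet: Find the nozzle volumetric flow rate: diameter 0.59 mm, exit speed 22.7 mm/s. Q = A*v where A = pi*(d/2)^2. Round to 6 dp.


A = pi*(0.59/2)^2 = 0.2733971 mm^2
Q = 0.2733971 * 22.7 = 6.206114 mm^3/s


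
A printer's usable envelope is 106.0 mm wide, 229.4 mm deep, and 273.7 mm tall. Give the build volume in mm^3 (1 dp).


V = 106.0 * 229.4 * 273.7 = 6655398.7 mm^3


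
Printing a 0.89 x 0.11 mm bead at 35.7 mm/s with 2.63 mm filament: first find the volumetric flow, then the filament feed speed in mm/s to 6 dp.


Q = 0.89 * 0.11 * 35.7 = 3.49503 mm^3/s
A_fil = pi*(2.63/2)^2 = 5.43252056 mm^2
v_feed = 3.49503 / 5.43252056 = 0.643353 mm/s


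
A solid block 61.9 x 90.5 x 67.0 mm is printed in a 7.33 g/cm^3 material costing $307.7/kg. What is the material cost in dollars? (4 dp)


V = 61.9 * 90.5 * 67.0 = 375330.65 mm^3 = 375.33065 cm^3
Mass = 375.33065 * 7.33 / 1000 = 2.75117366 kg
Cost = 2.75117366 * 307.7 = 846.5361 $


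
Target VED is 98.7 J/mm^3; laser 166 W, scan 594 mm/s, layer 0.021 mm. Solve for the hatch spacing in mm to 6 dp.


h = 166 / (98.7*594*0.021) = 0.13483 mm


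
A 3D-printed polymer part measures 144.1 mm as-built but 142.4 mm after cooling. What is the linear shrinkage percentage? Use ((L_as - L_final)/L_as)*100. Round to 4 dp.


Shrinkage = ((144.1-142.4)/144.1)*100 = 1.1797 %


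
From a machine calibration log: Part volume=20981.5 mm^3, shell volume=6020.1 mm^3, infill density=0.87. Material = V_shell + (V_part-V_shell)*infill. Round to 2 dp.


V_infill = (20981.5 - 6020.1) * 0.87 = 13016.42
V_total = 6020.1 + 13016.42 = 19036.52 mm^3


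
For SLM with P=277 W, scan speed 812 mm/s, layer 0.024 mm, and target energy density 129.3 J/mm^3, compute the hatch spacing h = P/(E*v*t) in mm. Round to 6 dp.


h = 277 / (129.3*812*0.024) = 0.109929 mm


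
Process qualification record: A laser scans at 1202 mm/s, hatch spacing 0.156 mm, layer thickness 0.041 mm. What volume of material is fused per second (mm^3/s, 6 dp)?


Rate = 1202 * 0.156 * 0.041 = 7.687992 mm^3/s


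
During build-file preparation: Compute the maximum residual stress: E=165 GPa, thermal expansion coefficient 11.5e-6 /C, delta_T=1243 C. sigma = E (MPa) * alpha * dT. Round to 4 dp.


sigma = 165*1000 * 11.5e-6 * 1243 = 2358.5925 MPa


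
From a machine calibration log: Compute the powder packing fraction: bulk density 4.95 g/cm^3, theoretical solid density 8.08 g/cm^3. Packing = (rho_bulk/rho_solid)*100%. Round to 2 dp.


Packing = (4.95/8.08)*100 = 61.26 %


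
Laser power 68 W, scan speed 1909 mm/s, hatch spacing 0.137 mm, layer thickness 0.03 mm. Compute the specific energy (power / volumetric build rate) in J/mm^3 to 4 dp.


Build rate = 1909 * 0.137 * 0.03 = 7.84599 mm^3/s
SE = 68 / 7.84599 = 8.6668 J/mm^3


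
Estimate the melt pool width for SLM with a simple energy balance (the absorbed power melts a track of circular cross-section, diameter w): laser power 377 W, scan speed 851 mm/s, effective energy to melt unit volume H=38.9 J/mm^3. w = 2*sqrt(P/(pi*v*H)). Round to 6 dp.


w = 2*sqrt(377/(pi*851*38.9)) = 0.120417 mm


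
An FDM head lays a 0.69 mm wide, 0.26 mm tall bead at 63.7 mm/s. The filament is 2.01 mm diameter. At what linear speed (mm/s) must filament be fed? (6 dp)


Q = 0.69 * 0.26 * 63.7 = 11.42778 mm^3/s
A_fil = pi*(2.01/2)^2 = 3.17308712 mm^2
v_feed = 11.42778 / 3.17308712 = 3.601471 mm/s


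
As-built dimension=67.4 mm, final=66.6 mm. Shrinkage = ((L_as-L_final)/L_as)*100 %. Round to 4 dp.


Shrinkage = ((67.4-66.6)/67.4)*100 = 1.1869 %


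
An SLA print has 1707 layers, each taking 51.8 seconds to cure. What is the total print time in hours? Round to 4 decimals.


t = 1707 * 51.8 / 3600 = 24.5618 hrs


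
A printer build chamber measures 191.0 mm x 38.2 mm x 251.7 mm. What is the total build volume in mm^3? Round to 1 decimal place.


V = 191.0 * 38.2 * 251.7 = 1836453.5 mm^3


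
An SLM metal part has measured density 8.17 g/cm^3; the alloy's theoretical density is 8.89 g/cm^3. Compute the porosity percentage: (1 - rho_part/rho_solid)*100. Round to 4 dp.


Porosity = (1-8.17/8.89)*100 = 8.099 %


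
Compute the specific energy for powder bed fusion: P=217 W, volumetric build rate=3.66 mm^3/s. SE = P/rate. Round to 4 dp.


SE = 217 / 3.66 = 59.2896 J/mm^3


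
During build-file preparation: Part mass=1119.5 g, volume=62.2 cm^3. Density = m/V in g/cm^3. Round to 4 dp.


rho = 1119.5 / 62.2 = 17.9984 g/cm^3


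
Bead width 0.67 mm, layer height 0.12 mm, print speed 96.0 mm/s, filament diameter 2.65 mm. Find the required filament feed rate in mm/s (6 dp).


Q = 0.67 * 0.12 * 96.0 = 7.7184 mm^3/s
A_fil = pi*(2.65/2)^2 = 5.5154586 mm^2
v_feed = 7.7184 / 5.5154586 = 1.399412 mm/s


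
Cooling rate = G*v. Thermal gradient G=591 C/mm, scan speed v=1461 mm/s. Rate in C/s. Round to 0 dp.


CR = 591 * 1461 = 863451 C/s


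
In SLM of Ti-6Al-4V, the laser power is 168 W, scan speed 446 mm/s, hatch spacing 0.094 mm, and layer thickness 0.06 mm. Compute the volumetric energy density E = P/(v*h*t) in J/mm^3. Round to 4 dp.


E = 168 / (446*0.094*0.06) = 66.7875 J/mm^3


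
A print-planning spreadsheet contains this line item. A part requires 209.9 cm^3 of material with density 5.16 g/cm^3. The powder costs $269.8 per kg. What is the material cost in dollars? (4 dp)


Mass = 209.9*5.16/1000 = 1.083084 kg
Cost = 1.083084 * 269.8 = 292.2161 $


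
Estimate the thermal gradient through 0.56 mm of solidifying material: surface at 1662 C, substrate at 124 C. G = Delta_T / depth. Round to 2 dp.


G = (1662-124)/0.56 = 2746.43 C/mm


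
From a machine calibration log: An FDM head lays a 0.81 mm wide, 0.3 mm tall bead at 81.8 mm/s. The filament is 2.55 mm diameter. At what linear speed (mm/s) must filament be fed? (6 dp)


Q = 0.81 * 0.3 * 81.8 = 19.8774 mm^3/s
A_fil = pi*(2.55/2)^2 = 5.10705156 mm^2
v_feed = 19.8774 / 5.10705156 = 3.892148 mm/s


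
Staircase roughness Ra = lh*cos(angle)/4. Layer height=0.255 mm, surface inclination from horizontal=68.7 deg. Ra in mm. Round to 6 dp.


Ra = 0.255 * cos(68.7) / 4 = 0.023157 mm


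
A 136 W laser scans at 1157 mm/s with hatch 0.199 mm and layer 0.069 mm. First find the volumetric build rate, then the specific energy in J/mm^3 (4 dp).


Build rate = 1157 * 0.199 * 0.069 = 15.886767 mm^3/s
SE = 136 / 15.886767 = 8.5606 J/mm^3


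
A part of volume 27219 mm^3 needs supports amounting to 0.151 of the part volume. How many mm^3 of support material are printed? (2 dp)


V_support = 27219 * 0.151 = 4110.07 mm^3


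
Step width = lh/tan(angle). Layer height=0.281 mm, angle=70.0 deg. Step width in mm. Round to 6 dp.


step = 0.281 / tan(70.0) = 0.102276 mm


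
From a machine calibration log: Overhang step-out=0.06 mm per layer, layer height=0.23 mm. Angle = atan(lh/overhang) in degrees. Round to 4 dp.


angle = atan(0.23/0.06) = 75.3791 degrees


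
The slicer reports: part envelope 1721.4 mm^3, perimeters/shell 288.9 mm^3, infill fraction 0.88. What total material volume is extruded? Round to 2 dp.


V_infill = (1721.4 - 288.9) * 0.88 = 1260.6
V_total = 288.9 + 1260.6 = 1549.5 mm^3


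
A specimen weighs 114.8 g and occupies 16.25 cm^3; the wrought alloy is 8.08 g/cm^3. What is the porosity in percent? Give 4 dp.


rho_part = 114.8 / 16.25 = 7.06461538 g/cm^3
Porosity = (1 - 7.06461538/8.08)*100 = 12.5666 %


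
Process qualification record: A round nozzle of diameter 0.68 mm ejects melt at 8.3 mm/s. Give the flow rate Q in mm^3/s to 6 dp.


A = pi*(0.68/2)^2 = 0.36316811 mm^2
Q = 0.36316811 * 8.3 = 3.014295 mm^3/s


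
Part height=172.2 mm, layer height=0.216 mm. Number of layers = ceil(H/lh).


Layers = ceil(172.2/0.216) = 798


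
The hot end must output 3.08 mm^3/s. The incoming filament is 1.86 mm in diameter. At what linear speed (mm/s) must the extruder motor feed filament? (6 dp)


A = pi*(1.86/2)^2 = 2.717163
v = 3.08 / 2.717163 = 1.133535 mm/s


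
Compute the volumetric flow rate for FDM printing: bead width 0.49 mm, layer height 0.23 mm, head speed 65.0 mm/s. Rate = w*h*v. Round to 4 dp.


Rate = 0.49 * 0.23 * 65.0 = 7.3255 mm^3/s


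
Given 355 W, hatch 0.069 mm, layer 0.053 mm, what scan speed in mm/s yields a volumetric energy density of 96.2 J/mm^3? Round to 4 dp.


v = 355 / (96.2*0.069*0.053) = 1009.0863 mm/s


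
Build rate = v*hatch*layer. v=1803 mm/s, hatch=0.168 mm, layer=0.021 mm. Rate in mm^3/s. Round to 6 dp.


Rate = 1803 * 0.168 * 0.021 = 6.360984 mm^3/s


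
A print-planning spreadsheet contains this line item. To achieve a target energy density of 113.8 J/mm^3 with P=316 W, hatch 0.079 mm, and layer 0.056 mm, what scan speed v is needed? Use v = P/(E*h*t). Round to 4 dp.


v = 316 / (113.8*0.079*0.056) = 627.6676 mm/s


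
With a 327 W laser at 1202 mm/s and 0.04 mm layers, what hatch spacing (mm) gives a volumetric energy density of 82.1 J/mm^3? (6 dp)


h = 327 / (82.1*1202*0.04) = 0.08284 mm


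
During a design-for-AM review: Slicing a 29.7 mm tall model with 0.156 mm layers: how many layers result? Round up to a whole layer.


Layers = ceil(29.7/0.156) = 191


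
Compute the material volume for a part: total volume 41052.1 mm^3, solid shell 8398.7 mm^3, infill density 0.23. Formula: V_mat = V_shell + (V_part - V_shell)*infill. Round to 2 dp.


V_infill = (41052.1 - 8398.7) * 0.23 = 7510.28
V_total = 8398.7 + 7510.28 = 15908.98 mm^3


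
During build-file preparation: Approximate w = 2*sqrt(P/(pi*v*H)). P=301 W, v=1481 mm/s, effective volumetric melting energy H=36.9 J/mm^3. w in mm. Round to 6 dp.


w = 2*sqrt(301/(pi*1481*36.9)) = 0.083743 mm


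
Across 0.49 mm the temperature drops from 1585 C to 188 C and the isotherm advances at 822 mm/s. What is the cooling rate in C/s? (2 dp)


G = (1585-188)/0.49 = 2851.02040816 C/mm
CR = 2851.02040816 * 822 = 2343538.78 C/s


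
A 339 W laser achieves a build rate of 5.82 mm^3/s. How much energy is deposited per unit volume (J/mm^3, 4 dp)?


SE = 339 / 5.82 = 58.2474 J/mm^3


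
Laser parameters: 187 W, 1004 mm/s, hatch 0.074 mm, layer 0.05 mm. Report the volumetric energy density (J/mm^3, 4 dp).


E = 187 / (1004*0.074*0.05) = 50.3392 J/mm^3


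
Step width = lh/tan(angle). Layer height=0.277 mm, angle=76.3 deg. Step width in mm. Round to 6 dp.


step = 0.277 / tan(76.3) = 0.067525 mm


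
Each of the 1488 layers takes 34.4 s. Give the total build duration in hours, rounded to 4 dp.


t = 1488 * 34.4 / 3600 = 14.2187 hrs


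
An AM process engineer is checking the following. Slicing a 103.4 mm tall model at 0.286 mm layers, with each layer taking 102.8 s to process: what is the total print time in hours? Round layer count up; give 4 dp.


Layers = ceil(103.4/0.286) = 362
t = 362 * 102.8 / 3600 = 10.3371 hrs


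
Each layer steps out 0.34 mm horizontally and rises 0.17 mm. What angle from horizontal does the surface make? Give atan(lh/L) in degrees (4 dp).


angle = atan(0.17/0.34) = 26.5651 degrees


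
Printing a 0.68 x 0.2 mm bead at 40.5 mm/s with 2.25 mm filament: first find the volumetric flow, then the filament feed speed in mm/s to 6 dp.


Q = 0.68 * 0.2 * 40.5 = 5.508 mm^3/s
A_fil = pi*(2.25/2)^2 = 3.9760782 mm^2
v_feed = 5.508 / 3.9760782 = 1.385285 mm/s


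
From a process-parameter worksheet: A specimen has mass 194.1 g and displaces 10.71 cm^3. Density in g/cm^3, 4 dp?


rho = 194.1 / 10.71 = 18.1232 g/cm^3


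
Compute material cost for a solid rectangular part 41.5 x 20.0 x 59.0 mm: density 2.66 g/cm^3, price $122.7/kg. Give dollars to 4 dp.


V = 41.5 * 20.0 * 59.0 = 48970.0 mm^3 = 48.97 cm^3
Mass = 48.97 * 2.66 / 1000 = 0.1302602 kg
Cost = 0.1302602 * 122.7 = 15.9829 $


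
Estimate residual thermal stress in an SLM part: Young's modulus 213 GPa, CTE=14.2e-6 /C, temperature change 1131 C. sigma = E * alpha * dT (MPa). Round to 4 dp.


sigma = 213*1000 * 14.2e-6 * 1131 = 3420.8226 MPa


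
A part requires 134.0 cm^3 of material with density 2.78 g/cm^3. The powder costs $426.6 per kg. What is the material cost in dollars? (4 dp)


Mass = 134.0*2.78/1000 = 0.37252 kg
Cost = 0.37252 * 426.6 = 158.917 $


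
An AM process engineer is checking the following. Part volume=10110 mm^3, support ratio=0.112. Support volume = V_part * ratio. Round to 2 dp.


V_support = 10110 * 0.112 = 1132.32 mm^3


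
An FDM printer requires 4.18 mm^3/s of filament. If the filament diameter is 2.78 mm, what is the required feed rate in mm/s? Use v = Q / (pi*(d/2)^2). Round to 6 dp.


A = pi*(2.78/2)^2 = 6.069871
v = 4.18 / 6.069871 = 0.688647 mm/s


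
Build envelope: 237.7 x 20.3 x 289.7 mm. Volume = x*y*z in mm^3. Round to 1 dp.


V = 237.7 * 20.3 * 289.7 = 1397892.3 mm^3


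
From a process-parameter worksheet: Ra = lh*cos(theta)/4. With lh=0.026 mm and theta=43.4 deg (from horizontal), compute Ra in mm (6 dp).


Ra = 0.026 * cos(43.4) / 4 = 0.004723 mm


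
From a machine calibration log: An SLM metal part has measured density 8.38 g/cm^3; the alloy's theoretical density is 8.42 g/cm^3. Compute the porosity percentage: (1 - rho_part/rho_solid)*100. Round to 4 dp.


Porosity = (1-8.38/8.42)*100 = 0.4751 %


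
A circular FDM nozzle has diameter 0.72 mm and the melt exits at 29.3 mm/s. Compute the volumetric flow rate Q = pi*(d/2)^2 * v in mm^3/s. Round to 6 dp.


A = pi*(0.72/2)^2 = 0.40715041 mm^2
Q = 0.40715041 * 29.3 = 11.929507 mm^3/s


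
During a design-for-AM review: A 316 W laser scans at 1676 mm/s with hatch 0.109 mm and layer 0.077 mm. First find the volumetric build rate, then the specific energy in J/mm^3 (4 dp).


Build rate = 1676 * 0.109 * 0.077 = 14.066668 mm^3/s
SE = 316 / 14.066668 = 22.4645 J/mm^3


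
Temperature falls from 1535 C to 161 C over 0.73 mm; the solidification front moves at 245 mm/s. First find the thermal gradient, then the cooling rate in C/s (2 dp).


G = (1535-161)/0.73 = 1882.19178082 C/mm
CR = 1882.19178082 * 245 = 461136.99 C/s


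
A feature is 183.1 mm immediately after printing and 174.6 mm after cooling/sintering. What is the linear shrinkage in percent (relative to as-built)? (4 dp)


Shrinkage = ((183.1-174.6)/183.1)*100 = 4.6423 %


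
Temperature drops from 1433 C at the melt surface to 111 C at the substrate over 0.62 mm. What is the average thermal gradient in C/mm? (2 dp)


G = (1433-111)/0.62 = 2132.26 C/mm


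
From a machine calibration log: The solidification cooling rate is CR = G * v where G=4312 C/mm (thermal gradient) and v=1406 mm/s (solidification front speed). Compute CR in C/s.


CR = 4312 * 1406 = 6062672 C/s


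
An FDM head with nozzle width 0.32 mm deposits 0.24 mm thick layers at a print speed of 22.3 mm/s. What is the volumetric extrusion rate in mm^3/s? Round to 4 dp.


Rate = 0.32 * 0.24 * 22.3 = 1.7126 mm^3/s


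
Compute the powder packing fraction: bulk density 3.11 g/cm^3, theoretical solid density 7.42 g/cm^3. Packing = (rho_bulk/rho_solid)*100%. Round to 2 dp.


Packing = (3.11/7.42)*100 = 41.91 %


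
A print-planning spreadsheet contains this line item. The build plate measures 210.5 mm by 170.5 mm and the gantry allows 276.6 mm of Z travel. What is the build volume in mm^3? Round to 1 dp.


V = 210.5 * 170.5 * 276.6 = 9927243.2 mm^3


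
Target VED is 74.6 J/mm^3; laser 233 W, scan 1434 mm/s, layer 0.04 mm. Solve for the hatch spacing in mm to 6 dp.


h = 233 / (74.6*1434*0.04) = 0.054451 mm


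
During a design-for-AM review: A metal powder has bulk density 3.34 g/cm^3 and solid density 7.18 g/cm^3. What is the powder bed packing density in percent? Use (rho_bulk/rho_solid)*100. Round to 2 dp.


Packing = (3.34/7.18)*100 = 46.52 %


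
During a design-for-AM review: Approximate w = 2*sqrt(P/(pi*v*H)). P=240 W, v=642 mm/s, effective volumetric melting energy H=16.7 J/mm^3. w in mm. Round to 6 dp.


w = 2*sqrt(240/(pi*642*16.7)) = 0.168824 mm


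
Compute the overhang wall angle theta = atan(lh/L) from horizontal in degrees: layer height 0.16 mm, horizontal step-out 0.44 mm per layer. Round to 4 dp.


angle = atan(0.16/0.44) = 19.9831 degrees


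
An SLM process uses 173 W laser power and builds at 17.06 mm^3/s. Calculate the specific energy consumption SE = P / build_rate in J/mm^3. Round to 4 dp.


SE = 173 / 17.06 = 10.1407 J/mm^3


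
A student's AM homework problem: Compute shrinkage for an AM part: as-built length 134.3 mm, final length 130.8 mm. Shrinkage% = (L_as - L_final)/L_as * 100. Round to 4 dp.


Shrinkage = ((134.3-130.8)/134.3)*100 = 2.6061 %


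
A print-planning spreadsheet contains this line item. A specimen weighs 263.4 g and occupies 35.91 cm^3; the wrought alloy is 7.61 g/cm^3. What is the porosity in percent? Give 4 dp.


rho_part = 263.4 / 35.91 = 7.33500418 g/cm^3
Porosity = (1 - 7.33500418/7.61)*100 = 3.6136 %


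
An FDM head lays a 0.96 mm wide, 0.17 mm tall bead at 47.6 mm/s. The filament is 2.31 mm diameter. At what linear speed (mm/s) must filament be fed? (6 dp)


Q = 0.96 * 0.17 * 47.6 = 7.76832 mm^3/s
A_fil = pi*(2.31/2)^2 = 4.19096314 mm^2
v_feed = 7.76832 / 4.19096314 = 1.853588 mm/s


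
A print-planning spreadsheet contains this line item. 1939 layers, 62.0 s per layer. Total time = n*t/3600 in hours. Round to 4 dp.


t = 1939 * 62.0 / 3600 = 33.3939 hrs


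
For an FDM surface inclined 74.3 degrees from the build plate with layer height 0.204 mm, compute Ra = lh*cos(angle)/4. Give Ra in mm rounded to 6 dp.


Ra = 0.204 * cos(74.3) / 4 = 0.013801 mm


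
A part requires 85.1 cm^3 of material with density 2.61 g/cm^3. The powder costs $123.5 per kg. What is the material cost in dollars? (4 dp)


Mass = 85.1*2.61/1000 = 0.222111 kg
Cost = 0.222111 * 123.5 = 27.4307 $


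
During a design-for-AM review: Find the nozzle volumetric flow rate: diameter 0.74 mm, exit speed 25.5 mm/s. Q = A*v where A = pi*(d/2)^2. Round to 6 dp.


A = pi*(0.74/2)^2 = 0.43008403 mm^2
Q = 0.43008403 * 25.5 = 10.967143 mm^3/s


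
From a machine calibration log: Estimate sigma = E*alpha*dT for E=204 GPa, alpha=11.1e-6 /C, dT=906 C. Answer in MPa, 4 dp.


sigma = 204*1000 * 11.1e-6 * 906 = 2051.5464 MPa


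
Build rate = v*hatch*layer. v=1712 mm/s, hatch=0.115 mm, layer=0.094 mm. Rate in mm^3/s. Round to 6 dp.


Rate = 1712 * 0.115 * 0.094 = 18.50672 mm^3/s


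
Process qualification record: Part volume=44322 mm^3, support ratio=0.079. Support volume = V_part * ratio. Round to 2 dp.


V_support = 44322 * 0.079 = 3501.44 mm^3


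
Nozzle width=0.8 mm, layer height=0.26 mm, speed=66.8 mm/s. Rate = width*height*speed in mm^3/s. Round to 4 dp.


Rate = 0.8 * 0.26 * 66.8 = 13.8944 mm^3/s


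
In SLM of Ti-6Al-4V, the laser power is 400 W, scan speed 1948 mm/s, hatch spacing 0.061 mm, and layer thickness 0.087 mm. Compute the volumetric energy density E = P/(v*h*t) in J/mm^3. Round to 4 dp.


E = 400 / (1948*0.061*0.087) = 38.6921 J/mm^3


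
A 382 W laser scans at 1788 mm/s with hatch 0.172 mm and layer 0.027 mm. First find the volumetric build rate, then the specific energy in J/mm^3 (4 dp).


Build rate = 1788 * 0.172 * 0.027 = 8.303472 mm^3/s
SE = 382 / 8.303472 = 46.0049 J/mm^3


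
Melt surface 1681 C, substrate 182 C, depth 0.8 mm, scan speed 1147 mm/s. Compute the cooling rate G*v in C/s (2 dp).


G = (1681-182)/0.8 = 1873.75 C/mm
CR = 1873.75 * 1147 = 2149191.25 C/s


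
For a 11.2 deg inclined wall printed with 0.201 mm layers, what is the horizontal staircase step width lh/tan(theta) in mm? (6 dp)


step = 0.201 / tan(11.2) = 1.015124 mm


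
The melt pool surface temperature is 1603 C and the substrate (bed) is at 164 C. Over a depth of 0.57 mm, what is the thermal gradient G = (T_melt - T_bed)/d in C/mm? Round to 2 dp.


G = (1603-164)/0.57 = 2524.56 C/mm


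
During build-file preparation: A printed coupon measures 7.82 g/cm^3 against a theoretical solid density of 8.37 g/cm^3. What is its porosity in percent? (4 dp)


Porosity = (1-7.82/8.37)*100 = 6.5711 %


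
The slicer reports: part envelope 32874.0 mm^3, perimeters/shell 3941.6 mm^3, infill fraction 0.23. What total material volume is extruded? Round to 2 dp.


V_infill = (32874.0 - 3941.6) * 0.23 = 6654.45
V_total = 3941.6 + 6654.45 = 10596.05 mm^3


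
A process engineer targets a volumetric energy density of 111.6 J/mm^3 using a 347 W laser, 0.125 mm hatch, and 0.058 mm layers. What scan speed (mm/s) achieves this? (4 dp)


v = 347 / (111.6*0.125*0.058) = 428.8716 mm/s


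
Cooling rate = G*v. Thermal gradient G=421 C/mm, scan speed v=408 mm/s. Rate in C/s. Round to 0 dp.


CR = 421 * 408 = 171768 C/s


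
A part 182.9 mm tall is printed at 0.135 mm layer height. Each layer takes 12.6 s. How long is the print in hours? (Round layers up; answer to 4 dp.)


Layers = ceil(182.9/0.135) = 1355
t = 1355 * 12.6 / 3600 = 4.7425 hrs


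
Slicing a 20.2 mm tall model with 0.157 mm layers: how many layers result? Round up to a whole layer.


Layers = ceil(20.2/0.157) = 129


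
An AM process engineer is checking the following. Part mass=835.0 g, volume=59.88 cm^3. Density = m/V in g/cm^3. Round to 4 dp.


rho = 835.0 / 59.88 = 13.9446 g/cm^3


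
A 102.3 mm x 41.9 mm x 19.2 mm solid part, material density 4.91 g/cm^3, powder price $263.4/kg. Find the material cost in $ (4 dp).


V = 102.3 * 41.9 * 19.2 = 82298.304 mm^3 = 82.298304 cm^3
Mass = 82.298304 * 4.91 / 1000 = 0.40408467 kg
Cost = 0.40408467 * 263.4 = 106.4359 $


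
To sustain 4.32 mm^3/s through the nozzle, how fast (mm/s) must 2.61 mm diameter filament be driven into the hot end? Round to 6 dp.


A = pi*(2.61/2)^2 = 5.350211
v = 4.32 / 5.350211 = 0.807445 mm/s


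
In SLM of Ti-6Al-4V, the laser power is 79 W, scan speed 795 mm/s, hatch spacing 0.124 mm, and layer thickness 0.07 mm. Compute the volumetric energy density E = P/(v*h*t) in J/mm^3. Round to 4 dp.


E = 79 / (795*0.124*0.07) = 11.4483 J/mm^3


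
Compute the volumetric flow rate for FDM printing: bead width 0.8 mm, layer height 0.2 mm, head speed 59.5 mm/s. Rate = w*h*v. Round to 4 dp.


Rate = 0.8 * 0.2 * 59.5 = 9.52 mm^3/s


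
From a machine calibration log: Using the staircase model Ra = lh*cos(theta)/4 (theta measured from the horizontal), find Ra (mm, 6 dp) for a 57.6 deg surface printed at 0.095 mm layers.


Ra = 0.095 * cos(57.6) / 4 = 0.012726 mm


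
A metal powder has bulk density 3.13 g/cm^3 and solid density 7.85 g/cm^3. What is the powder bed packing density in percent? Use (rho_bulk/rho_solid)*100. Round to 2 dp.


Packing = (3.13/7.85)*100 = 39.87 %


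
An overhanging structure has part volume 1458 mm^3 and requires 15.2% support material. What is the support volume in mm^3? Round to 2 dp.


V_support = 1458 * 0.152 = 221.62 mm^3


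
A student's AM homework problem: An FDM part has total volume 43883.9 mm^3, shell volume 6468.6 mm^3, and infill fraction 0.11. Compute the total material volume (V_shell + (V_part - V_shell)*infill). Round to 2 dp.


V_infill = (43883.9 - 6468.6) * 0.11 = 4115.68
V_total = 6468.6 + 4115.68 = 10584.28 mm^3


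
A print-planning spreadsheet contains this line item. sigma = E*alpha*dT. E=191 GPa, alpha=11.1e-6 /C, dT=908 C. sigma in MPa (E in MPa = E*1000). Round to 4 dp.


sigma = 191*1000 * 11.1e-6 * 908 = 1925.0508 MPa


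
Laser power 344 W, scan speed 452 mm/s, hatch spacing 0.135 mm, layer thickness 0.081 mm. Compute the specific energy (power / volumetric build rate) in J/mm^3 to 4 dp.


Build rate = 452 * 0.135 * 0.081 = 4.94262 mm^3/s
SE = 344 / 4.94262 = 69.5987 J/mm^3


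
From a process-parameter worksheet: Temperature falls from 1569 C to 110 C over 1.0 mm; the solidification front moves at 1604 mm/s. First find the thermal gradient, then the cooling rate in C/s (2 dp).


G = (1569-110)/1.0 = 1459.0 C/mm
CR = 1459.0 * 1604 = 2340236.0 C/s


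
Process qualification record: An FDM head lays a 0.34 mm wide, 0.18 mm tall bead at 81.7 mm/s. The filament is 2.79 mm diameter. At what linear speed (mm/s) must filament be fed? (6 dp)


Q = 0.34 * 0.18 * 81.7 = 5.00004 mm^3/s
A_fil = pi*(2.79/2)^2 = 6.11361784 mm^2
v_feed = 5.00004 / 6.11361784 = 0.817853 mm/s


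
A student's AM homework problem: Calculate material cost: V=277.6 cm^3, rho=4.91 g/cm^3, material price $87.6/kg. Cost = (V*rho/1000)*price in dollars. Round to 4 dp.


Mass = 277.6*4.91/1000 = 1.363016 kg
Cost = 1.363016 * 87.6 = 119.4002 $


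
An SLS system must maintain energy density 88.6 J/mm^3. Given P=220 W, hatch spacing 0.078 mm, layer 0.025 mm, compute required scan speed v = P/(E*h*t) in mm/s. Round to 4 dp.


v = 220 / (88.6*0.078*0.025) = 1273.3692 mm/s
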